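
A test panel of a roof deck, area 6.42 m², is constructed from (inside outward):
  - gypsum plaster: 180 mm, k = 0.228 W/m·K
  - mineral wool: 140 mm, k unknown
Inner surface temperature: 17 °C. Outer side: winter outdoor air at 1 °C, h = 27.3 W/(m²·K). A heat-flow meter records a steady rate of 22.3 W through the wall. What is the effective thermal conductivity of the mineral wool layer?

k ≈ 0.037 W/(m·K)

Treating each layer as a thermal resistance in series:
R_gypsum plaster = L/(kA) = 0.18/(0.228×6.42) = 0.123 K/W
R_outer film = 1/(h_o·A) = 1/(27.3×6.42) = 0.005706 K/W
Sum of known resistances R_other = 0.1287 K/W
Total R = ΔT/Q = 16/22.3 = 0.7175 K/W
R_mineral wool = R_total − R_other = 0.5888 K/W
k = L/(R·A) = 0.14/(0.5888×6.42)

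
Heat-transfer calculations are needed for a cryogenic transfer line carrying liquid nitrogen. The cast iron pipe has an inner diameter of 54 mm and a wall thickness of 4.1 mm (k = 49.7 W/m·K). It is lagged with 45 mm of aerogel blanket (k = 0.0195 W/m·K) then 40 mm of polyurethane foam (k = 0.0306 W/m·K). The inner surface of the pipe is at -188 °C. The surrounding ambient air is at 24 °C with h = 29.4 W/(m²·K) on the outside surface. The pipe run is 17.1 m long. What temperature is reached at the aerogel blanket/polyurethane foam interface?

Radial resistances (cylindrical: R_cond = ln(r_o/r_i)/(2πkL), R_conv = 1/(h·2πrL)):
R_cast iron pipe wall = ln(31.1/27)/(2π×49.7×17.1) = 2.647×10^-5 K/W
R_aerogel blanket = ln(76.1/31.1)/(2π×0.0195×17.1) = 0.4271 K/W
R_polyurethane foam = ln(116.1/76.1)/(2π×0.0306×17.1) = 0.1285 K/W
R_outer film = 1/(h_o·2πr_oL) = 1/(29.4×2π×0.1161×17.1) = 0.002727 K/W
R_total = 0.5583 K/W
Q = ΔT/R_total = 212/0.5583
Q = 380 W
T_interface = T_inner + Q·ΣR(inner→interface) = -188 + 380×0.4271

T ≈ -25.8 °C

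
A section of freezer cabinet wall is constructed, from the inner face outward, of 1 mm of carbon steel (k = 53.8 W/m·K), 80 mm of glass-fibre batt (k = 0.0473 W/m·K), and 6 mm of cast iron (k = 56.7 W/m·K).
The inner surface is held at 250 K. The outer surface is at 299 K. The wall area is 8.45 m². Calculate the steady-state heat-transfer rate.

Q ≈ 245 W

Series thermal resistances:
R_carbon steel = L/(kA) = 0.001/(53.8×8.45) = 2.2×10^-6 K/W
R_glass-fibre batt = L/(kA) = 0.08/(0.0473×8.45) = 0.2002 K/W
R_cast iron = L/(kA) = 0.006/(56.7×8.45) = 1.252×10^-5 K/W
R_total = 0.2002 K/W
Q = ΔT / R_total = 49 / 0.2002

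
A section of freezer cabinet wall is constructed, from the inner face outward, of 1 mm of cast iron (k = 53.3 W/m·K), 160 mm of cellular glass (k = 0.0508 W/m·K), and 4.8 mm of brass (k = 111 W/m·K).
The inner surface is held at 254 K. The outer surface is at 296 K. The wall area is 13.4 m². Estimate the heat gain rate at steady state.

Q ≈ 179 W

Using the resistance-network approach (series):
R_cast iron = L/(kA) = 0.001/(53.3×13.4) = 1.4×10^-6 K/W
R_cellular glass = L/(kA) = 0.16/(0.0508×13.4) = 0.235 K/W
R_brass = L/(kA) = 0.0048/(111×13.4) = 3.227×10^-6 K/W
R_total = 0.235 K/W
Q = ΔT / R_total = 42 / 0.235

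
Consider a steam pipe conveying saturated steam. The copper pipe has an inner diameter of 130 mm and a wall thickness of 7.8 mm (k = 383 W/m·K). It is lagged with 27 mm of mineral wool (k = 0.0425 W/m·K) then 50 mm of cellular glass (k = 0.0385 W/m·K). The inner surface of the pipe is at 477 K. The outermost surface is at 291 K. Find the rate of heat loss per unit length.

q′ ≈ 65 W/m

Radial resistances (cylindrical: R_cond = ln(r_o/r_i)/(2πkL), R_conv = 1/(h·2πrL)):
R_copper pipe wall = ln(72.8/65)/(2π×383×1) = 4.709×10^-5 K/W
R_mineral wool = ln(99.8/72.8)/(2π×0.0425×1) = 1.181 K/W
R_cellular glass = ln(149.8/99.8)/(2π×0.0385×1) = 1.679 K/W
R_total = 2.86 K/W
Q = ΔT/R_total = 186/2.86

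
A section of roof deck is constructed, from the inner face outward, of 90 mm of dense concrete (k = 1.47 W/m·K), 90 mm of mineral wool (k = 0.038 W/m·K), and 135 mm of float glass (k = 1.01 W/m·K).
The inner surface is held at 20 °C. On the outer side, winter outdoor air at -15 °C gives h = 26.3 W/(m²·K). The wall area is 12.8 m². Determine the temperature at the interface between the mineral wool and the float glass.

Treating each layer as a thermal resistance in series:
R_dense concrete = L/(kA) = 0.09/(1.47×12.8) = 0.004783 K/W
R_mineral wool = L/(kA) = 0.09/(0.038×12.8) = 0.185 K/W
R_float glass = L/(kA) = 0.135/(1.01×12.8) = 0.01044 K/W
R_outer film = 1/(h_o·A) = 1/(26.3×12.8) = 0.002971 K/W
R_total = 0.2032 K/W;  Q = ΔT/R_total = 35/0.2032 = 172.2 W
T_interface = T_inner − Q·ΣR(inner→interface) = 20 − 172×0.1898

T ≈ -12.7 °C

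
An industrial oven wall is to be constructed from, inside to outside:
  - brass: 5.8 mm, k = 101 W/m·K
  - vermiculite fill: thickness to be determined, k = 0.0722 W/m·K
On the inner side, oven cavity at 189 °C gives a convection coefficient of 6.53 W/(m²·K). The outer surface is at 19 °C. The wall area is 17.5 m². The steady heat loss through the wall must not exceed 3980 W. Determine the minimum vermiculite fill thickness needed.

Using the resistance-network approach (series):
R_inner film = 1/(h_i·A) = 1/(6.53×17.5) = 0.008751 K/W
R_brass = L/(kA) = 0.0058/(101×17.5) = 3.281×10^-6 K/W
Sum of the known resistances R_other = 0.008754 K/W
Required total resistance R_tot = ΔT/Q_allow = 170/3980 = 0.04271 K/W
R_vermiculite fill = R_tot − R_other = 0.03396 K/W
L = R·k·A = 0.03396×0.0722×17.5

L ≈ 42.9 mm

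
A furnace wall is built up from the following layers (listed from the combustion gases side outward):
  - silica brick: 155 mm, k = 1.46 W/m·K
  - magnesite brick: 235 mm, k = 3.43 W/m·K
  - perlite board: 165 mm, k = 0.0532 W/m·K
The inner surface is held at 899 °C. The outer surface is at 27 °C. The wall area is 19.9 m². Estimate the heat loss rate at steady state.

Treating each layer as a thermal resistance in series:
R_silica brick = L/(kA) = 0.155/(1.46×19.9) = 0.005335 K/W
R_magnesite brick = L/(kA) = 0.235/(3.43×19.9) = 0.003443 K/W
R_perlite board = L/(kA) = 0.165/(0.0532×19.9) = 0.1559 K/W
R_total = 0.1646 K/W
Q = ΔT / R_total = 872 / 0.1646

Q ≈ 5300 W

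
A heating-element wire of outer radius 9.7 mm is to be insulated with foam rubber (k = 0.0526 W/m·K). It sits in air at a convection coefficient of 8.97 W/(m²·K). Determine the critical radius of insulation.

r_cr ≈ 5.86 mm

For a cylinder r_cr = k/h = 0.0526/8.97
r_cr = 5.86 mm; since the bare radius (9.7 mm) is above r_cr, any added insulation will reduce heat loss.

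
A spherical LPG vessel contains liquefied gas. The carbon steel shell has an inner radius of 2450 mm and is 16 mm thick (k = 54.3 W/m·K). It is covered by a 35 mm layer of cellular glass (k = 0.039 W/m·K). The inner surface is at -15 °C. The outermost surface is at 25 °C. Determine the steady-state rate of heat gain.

Spherical conduction: R = (1/r_in − 1/r_out)/(4πk) per layer; series-sum.
R_carbon steel shell = (1/2.45 − 1/2.466)/(4π×54.3) = 3.881×10^-6 K/W
R_cellular glass = (1/2.466 − 1/2.501)/(4π×0.039) = 0.01158 K/W
R_total = 0.01158 K/W
Q = ΔT/R_total = 40/0.01158

Q ≈ 3450 W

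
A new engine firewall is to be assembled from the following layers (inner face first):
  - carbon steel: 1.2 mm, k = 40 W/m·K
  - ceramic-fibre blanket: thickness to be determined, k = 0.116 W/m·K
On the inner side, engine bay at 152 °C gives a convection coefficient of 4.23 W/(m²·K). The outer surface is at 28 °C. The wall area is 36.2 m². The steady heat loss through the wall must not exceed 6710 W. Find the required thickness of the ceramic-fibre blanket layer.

Series thermal resistances:
R_inner film = 1/(h_i·A) = 1/(4.23×36.2) = 0.006531 K/W
R_carbon steel = L/(kA) = 0.0012/(40×36.2) = 8.287×10^-7 K/W
Sum of the known resistances R_other = 0.006531 K/W
Required total resistance R_tot = ΔT/Q_allow = 124/6710 = 0.01848 K/W
R_ceramic-fibre blanket = R_tot − R_other = 0.01195 K/W
L = R·k·A = 0.01195×0.116×36.2

L ≈ 50.2 mm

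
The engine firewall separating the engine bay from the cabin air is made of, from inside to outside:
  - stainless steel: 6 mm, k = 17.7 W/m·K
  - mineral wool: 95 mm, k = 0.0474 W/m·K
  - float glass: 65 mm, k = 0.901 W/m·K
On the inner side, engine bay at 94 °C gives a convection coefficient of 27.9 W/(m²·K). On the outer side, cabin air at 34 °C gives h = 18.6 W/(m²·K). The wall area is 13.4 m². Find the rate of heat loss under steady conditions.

Q ≈ 371 W

Using the resistance-network approach (series):
R_inner film = 1/(h_i·A) = 1/(27.9×13.4) = 0.002675 K/W
R_stainless steel = L/(kA) = 0.006/(17.7×13.4) = 2.53×10^-5 K/W
R_mineral wool = L/(kA) = 0.095/(0.0474×13.4) = 0.1496 K/W
R_float glass = L/(kA) = 0.065/(0.901×13.4) = 0.005384 K/W
R_outer film = 1/(h_o·A) = 1/(18.6×13.4) = 0.004012 K/W
R_total = 0.1617 K/W
Q = ΔT / R_total = 60 / 0.1617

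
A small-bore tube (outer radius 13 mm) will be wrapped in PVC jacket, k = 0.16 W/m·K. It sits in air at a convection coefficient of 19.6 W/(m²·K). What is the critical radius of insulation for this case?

r_cr ≈ 8.16 mm

For a cylinder r_cr = k/h = 0.16/19.6
r_cr = 8.16 mm; since the bare radius (13 mm) is above r_cr, any added insulation will reduce heat loss.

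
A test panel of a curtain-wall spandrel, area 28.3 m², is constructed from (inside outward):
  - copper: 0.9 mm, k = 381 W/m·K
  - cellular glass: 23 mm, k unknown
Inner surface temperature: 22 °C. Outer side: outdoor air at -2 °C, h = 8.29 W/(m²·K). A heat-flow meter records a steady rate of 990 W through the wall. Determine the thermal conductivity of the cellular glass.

Thermal resistances in series:
R_copper = L/(kA) = 0.0009/(381×28.3) = 8.347×10^-8 K/W
R_outer film = 1/(h_o·A) = 1/(8.29×28.3) = 0.004262 K/W
Sum of known resistances R_other = 0.004263 K/W
Total R = ΔT/Q = 24/990 = 0.02424 K/W
R_cellular glass = R_total − R_other = 0.01998 K/W
k = L/(R·A) = 0.023/(0.01998×28.3)

k ≈ 0.0407 W/(m·K)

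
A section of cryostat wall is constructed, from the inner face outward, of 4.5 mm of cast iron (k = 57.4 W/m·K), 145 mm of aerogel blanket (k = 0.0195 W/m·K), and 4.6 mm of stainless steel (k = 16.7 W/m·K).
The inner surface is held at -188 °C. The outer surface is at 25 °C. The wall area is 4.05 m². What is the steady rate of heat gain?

Model the wall as resistances in series:
R_cast iron = L/(kA) = 0.0045/(57.4×4.05) = 1.936×10^-5 K/W
R_aerogel blanket = L/(kA) = 0.145/(0.0195×4.05) = 1.836 K/W
R_stainless steel = L/(kA) = 0.0046/(16.7×4.05) = 6.801×10^-5 K/W
R_total = 1.836 K/W
Q = ΔT / R_total = 213 / 1.836

Q ≈ 116 W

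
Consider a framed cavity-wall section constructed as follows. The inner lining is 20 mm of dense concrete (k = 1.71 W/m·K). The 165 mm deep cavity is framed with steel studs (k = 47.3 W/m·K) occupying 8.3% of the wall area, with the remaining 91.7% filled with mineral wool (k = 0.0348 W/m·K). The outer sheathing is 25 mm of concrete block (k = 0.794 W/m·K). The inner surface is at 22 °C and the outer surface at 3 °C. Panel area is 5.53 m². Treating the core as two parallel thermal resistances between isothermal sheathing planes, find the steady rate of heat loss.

Q ≈ 1240 W

Sheathing layers in series; stud and cavity paths in parallel between them.
R_inner = 0.02/(1.71×5.53) = 0.002115 K/W
R_stud  = 0.165/(47.3×0.083×5.53) = 0.0076 K/W
R_cav   = 0.165/(0.0348×0.917×5.53) = 0.935 K/W
1/R_core = 1/R_stud + 1/R_cav → R_core = 0.007539 K/W
R_outer = 0.025/(0.794×5.53) = 0.005694 K/W
R_total = 0.01535 K/W
Q = ΔT/R_total = 19/0.01535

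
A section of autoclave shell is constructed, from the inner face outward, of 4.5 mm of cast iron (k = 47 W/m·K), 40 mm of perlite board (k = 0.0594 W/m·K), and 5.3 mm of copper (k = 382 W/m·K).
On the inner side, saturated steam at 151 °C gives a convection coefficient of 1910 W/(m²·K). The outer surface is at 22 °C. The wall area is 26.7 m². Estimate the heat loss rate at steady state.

Q ≈ 5110 W

Series thermal resistances:
R_inner film = 1/(h_i·A) = 1/(1910×26.7) = 1.961×10^-5 K/W
R_cast iron = L/(kA) = 0.0045/(47×26.7) = 3.586×10^-6 K/W
R_perlite board = L/(kA) = 0.04/(0.0594×26.7) = 0.02522 K/W
R_copper = L/(kA) = 0.0053/(382×26.7) = 5.196×10^-7 K/W
R_total = 0.02524 K/W
Q = ΔT / R_total = 129 / 0.02524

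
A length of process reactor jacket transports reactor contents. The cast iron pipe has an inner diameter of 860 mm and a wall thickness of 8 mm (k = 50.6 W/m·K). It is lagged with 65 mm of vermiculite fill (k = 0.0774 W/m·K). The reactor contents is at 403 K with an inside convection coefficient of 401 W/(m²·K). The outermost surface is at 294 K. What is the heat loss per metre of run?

For a radial system each layer contributes R = ln(r_out/r_in)/(2πkL); films add R = 1/(hA).
R_inner film = 1/(h_i·2πr₁L) = 1/(401×2π×0.43×1) = 9.23×10^-4 K/W
R_cast iron pipe wall = ln(438/430)/(2π×50.6×1) = 5.798×10^-5 K/W
R_vermiculite fill = ln(503/438)/(2π×0.0774×1) = 0.2845 K/W
R_total = 0.2855 K/W
Q = ΔT/R_total = 109/0.2855

q′ ≈ 382 W/m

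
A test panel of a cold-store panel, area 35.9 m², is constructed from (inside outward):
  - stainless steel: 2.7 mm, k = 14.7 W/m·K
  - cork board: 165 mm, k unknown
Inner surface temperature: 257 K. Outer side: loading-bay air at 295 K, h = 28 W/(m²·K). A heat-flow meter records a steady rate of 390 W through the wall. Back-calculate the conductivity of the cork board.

k ≈ 0.0477 W/(m·K)

Model the wall as resistances in series:
R_stainless steel = L/(kA) = 0.0027/(14.7×35.9) = 5.116×10^-6 K/W
R_outer film = 1/(h_o·A) = 1/(28×35.9) = 9.948×10^-4 K/W
Sum of known resistances R_other = 9.999×10^-4 K/W
Total R = ΔT/Q = 38/390 = 0.09744 K/W
R_cork board = R_total − R_other = 0.09644 K/W
k = L/(R·A) = 0.165/(0.09644×35.9)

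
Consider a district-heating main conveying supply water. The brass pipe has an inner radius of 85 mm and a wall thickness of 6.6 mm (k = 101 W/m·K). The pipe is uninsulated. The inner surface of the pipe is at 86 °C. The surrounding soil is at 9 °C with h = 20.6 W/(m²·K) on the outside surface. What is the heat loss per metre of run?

q′ ≈ 912 W/m

For a radial system each layer contributes R = ln(r_out/r_in)/(2πkL); films add R = 1/(hA).
R_brass pipe wall = ln(91.6/85)/(2π×101×1) = 1.178×10^-4 K/W
R_outer film = 1/(h_o·2πr_oL) = 1/(20.6×2π×0.0916×1) = 0.08434 K/W
R_total = 0.08446 K/W
Q = ΔT/R_total = 77/0.08446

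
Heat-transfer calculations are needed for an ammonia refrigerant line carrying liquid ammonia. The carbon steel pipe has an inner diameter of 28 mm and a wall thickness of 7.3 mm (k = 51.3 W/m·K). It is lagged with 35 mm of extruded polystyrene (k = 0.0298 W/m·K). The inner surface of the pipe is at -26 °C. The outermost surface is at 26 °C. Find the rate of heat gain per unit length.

q′ ≈ 10 W/m

Per-layer cylindrical resistances, series-summed:
R_carbon steel pipe wall = ln(21.3/14)/(2π×51.3×1) = 0.001302 K/W
R_extruded polystyrene = ln(56.3/21.3)/(2π×0.0298×1) = 5.191 K/W
R_total = 5.192 K/W
Q = ΔT/R_total = 52/5.192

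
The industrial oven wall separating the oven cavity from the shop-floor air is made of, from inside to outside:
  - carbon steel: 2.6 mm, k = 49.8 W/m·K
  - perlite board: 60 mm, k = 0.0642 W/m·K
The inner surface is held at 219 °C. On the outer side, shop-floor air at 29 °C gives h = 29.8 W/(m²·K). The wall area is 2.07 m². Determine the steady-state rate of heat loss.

Treating each layer as a thermal resistance in series:
R_carbon steel = L/(kA) = 0.0026/(49.8×2.07) = 2.522×10^-5 K/W
R_perlite board = L/(kA) = 0.06/(0.0642×2.07) = 0.4515 K/W
R_outer film = 1/(h_o·A) = 1/(29.8×2.07) = 0.01621 K/W
R_total = 0.4677 K/W
Q = ΔT / R_total = 190 / 0.4677

Q ≈ 406 W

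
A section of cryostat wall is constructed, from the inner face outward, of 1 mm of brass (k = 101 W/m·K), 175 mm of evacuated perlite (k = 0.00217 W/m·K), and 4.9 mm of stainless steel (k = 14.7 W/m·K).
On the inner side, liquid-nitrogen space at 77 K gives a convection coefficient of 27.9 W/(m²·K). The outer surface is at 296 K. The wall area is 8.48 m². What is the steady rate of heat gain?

Q ≈ 23 W

Using the resistance-network approach (series):
R_inner film = 1/(h_i·A) = 1/(27.9×8.48) = 0.004227 K/W
R_brass = L/(kA) = 0.001/(101×8.48) = 1.168×10^-6 K/W
R_evacuated perlite = L/(kA) = 0.175/(0.00217×8.48) = 9.51 K/W
R_stainless steel = L/(kA) = 0.0049/(14.7×8.48) = 3.931×10^-5 K/W
R_total = 9.514 K/W
Q = ΔT / R_total = 219 / 9.514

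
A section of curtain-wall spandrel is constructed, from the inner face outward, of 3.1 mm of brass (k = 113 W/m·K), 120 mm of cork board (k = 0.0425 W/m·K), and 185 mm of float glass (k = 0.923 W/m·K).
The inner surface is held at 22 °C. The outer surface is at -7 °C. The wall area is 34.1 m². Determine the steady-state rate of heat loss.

Q ≈ 327 W

Using the resistance-network approach (series):
R_brass = L/(kA) = 0.0031/(113×34.1) = 8.045×10^-7 K/W
R_cork board = L/(kA) = 0.12/(0.0425×34.1) = 0.0828 K/W
R_float glass = L/(kA) = 0.185/(0.923×34.1) = 0.005878 K/W
R_total = 0.08868 K/W
Q = ΔT / R_total = 29 / 0.08868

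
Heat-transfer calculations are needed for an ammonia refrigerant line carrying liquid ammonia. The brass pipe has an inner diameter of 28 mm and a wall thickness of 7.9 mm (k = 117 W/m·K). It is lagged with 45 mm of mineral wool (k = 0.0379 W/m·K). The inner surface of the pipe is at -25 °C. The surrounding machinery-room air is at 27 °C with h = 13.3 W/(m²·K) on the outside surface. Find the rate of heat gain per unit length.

Radial resistances (cylindrical: R_cond = ln(r_o/r_i)/(2πkL), R_conv = 1/(h·2πrL)):
R_brass pipe wall = ln(21.9/14)/(2π×117×1) = 6.086×10^-4 K/W
R_mineral wool = ln(66.9/21.9)/(2π×0.0379×1) = 4.689 K/W
R_outer film = 1/(h_o·2πr_oL) = 1/(13.3×2π×0.0669×1) = 0.1789 K/W
R_total = 4.869 K/W
Q = ΔT/R_total = 52/4.869

q′ ≈ 10.7 W/m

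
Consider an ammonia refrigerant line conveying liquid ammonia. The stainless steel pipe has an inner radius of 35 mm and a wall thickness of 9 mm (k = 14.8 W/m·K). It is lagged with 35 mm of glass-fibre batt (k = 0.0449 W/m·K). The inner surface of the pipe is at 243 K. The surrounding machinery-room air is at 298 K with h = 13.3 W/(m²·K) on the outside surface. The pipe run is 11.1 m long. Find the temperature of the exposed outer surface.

T ≈ 294 K

For a radial system each layer contributes R = ln(r_out/r_in)/(2πkL); films add R = 1/(hA).
R_stainless steel pipe wall = ln(44/35)/(2π×14.8×11.1) = 2.217×10^-4 K/W
R_glass-fibre batt = ln(79/44)/(2π×0.0449×11.1) = 0.1869 K/W
R_outer film = 1/(h_o·2πr_oL) = 1/(13.3×2π×0.079×11.1) = 0.01365 K/W
R_total = 0.2008 K/W
Q = ΔT/R_total = 55/0.2008
Q = 274 W
T_interface = T_inner + Q·ΣR(inner→interface) = 243 + 274×0.1871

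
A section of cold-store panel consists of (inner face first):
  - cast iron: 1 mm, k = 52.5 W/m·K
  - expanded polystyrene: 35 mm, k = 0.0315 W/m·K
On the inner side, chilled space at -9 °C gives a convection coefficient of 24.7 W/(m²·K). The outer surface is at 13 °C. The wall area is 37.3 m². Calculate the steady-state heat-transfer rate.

Q ≈ 713 W

Thermal resistances in series:
R_inner film = 1/(h_i·A) = 1/(24.7×37.3) = 0.001085 K/W
R_cast iron = L/(kA) = 0.001/(52.5×37.3) = 5.107×10^-7 K/W
R_expanded polystyrene = L/(kA) = 0.035/(0.0315×37.3) = 0.02979 K/W
R_total = 0.03087 K/W
Q = ΔT / R_total = 22 / 0.03087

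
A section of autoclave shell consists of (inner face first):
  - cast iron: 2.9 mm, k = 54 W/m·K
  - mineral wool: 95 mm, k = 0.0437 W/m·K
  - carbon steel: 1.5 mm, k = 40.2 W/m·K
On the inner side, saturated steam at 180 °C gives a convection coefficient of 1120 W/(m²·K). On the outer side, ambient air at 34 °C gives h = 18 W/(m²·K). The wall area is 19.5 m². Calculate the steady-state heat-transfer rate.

Thermal resistances in series:
R_inner film = 1/(h_i·A) = 1/(1120×19.5) = 4.579×10^-5 K/W
R_cast iron = L/(kA) = 0.0029/(54×19.5) = 2.754×10^-6 K/W
R_mineral wool = L/(kA) = 0.095/(0.0437×19.5) = 0.1115 K/W
R_carbon steel = L/(kA) = 0.0015/(40.2×19.5) = 1.914×10^-6 K/W
R_outer film = 1/(h_o·A) = 1/(18×19.5) = 0.002849 K/W
R_total = 0.1144 K/W
Q = ΔT / R_total = 146 / 0.1144

Q ≈ 1280 W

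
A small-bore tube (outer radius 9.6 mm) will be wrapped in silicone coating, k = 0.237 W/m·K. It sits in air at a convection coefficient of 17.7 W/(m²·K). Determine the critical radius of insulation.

For a cylinder r_cr = k/h = 0.237/17.7
r_cr = 13.4 mm; since the bare radius (9.6 mm) is below r_cr, adding a thin layer of insulation will *increase* heat loss.

r_cr ≈ 13.4 mm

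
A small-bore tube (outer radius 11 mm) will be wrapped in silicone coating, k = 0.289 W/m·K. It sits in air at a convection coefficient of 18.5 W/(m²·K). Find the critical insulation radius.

r_cr ≈ 15.6 mm

For a cylinder r_cr = k/h = 0.289/18.5
r_cr = 15.6 mm; since the bare radius (11 mm) is below r_cr, adding a thin layer of insulation will *increase* heat loss.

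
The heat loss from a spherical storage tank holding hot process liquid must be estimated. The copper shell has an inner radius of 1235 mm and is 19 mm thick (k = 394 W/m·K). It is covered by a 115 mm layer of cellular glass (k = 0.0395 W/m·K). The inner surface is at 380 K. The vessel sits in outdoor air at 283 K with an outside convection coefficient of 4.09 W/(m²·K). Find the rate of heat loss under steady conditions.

Q ≈ 667 W

Radial (spherical) resistances in series:
R_copper shell = (1/1.235 − 1/1.254)/(4π×394) = 2.478×10^-6 K/W
R_cellular glass = (1/1.254 − 1/1.369)/(4π×0.0395) = 0.135 K/W
R_outer film = 1/(h·4πr_o²) = 1/(4.09×4π×1.369²) = 0.01038 K/W
R_total = 0.1453 K/W
Q = ΔT/R_total = 97/0.1453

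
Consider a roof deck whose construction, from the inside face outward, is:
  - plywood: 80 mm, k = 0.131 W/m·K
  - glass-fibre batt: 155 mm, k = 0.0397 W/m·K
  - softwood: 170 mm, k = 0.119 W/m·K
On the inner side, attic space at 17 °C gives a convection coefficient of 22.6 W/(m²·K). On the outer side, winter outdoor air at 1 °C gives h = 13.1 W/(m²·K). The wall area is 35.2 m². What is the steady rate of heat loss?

Treating each layer as a thermal resistance in series:
R_inner film = 1/(h_i·A) = 1/(22.6×35.2) = 0.001257 K/W
R_plywood = L/(kA) = 0.08/(0.131×35.2) = 0.01735 K/W
R_glass-fibre batt = L/(kA) = 0.155/(0.0397×35.2) = 0.1109 K/W
R_softwood = L/(kA) = 0.17/(0.119×35.2) = 0.04058 K/W
R_outer film = 1/(h_o·A) = 1/(13.1×35.2) = 0.002169 K/W
R_total = 0.1723 K/W
Q = ΔT / R_total = 16 / 0.1723

Q ≈ 92.9 W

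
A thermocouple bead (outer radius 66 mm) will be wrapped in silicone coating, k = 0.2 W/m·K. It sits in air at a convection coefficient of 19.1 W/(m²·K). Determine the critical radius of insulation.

For a sphere r_cr = 2k/h = 2×0.2/19.1
r_cr = 20.9 mm; since the bare radius (66 mm) is above r_cr, any added insulation will reduce heat loss.

r_cr ≈ 20.9 mm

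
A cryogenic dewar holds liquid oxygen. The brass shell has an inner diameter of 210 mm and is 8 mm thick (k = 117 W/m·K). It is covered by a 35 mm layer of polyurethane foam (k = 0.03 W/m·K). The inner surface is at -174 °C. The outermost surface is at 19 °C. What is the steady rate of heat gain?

Q ≈ 34.8 W

Radial (spherical) resistances in series:
R_brass shell = (1/0.105 − 1/0.113)/(4π×117) = 4.586×10^-4 K/W
R_polyurethane foam = (1/0.113 − 1/0.148)/(4π×0.03) = 5.551 K/W
R_total = 5.552 K/W
Q = ΔT/R_total = 193/5.552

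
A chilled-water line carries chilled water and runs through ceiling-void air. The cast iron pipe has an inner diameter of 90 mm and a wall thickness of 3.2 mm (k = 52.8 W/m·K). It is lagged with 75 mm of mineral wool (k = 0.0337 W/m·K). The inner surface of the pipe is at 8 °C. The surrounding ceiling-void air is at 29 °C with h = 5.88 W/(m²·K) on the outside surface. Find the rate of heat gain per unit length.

For a radial system each layer contributes R = ln(r_out/r_in)/(2πkL); films add R = 1/(hA).
R_cast iron pipe wall = ln(48.2/45)/(2π×52.8×1) = 2.071×10^-4 K/W
R_mineral wool = ln(123.2/48.2)/(2π×0.0337×1) = 4.432 K/W
R_outer film = 1/(h_o·2πr_oL) = 1/(5.88×2π×0.1232×1) = 0.2197 K/W
R_total = 4.652 K/W
Q = ΔT/R_total = 21/4.652

q′ ≈ 4.51 W/m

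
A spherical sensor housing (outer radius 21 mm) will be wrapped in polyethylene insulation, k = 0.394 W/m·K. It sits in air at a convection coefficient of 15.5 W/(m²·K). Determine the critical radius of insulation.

For a sphere r_cr = 2k/h = 2×0.394/15.5
r_cr = 50.8 mm; since the bare radius (21 mm) is below r_cr, adding a thin layer of insulation will *increase* heat loss.

r_cr ≈ 50.8 mm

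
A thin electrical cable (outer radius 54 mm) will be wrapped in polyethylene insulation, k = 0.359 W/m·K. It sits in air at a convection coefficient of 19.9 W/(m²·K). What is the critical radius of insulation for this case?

r_cr ≈ 18 mm

For a cylinder r_cr = k/h = 0.359/19.9
r_cr = 18 mm; since the bare radius (54 mm) is above r_cr, any added insulation will reduce heat loss.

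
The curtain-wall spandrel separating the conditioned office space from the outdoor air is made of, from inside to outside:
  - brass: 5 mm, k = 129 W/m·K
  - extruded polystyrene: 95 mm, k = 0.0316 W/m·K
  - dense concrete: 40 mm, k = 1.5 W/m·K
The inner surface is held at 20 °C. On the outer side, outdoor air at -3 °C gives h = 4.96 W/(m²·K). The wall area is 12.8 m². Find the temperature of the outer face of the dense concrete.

T ≈ -1.57 °C

Model the wall as resistances in series:
R_brass = L/(kA) = 0.005/(129×12.8) = 3.028×10^-6 K/W
R_extruded polystyrene = L/(kA) = 0.095/(0.0316×12.8) = 0.2349 K/W
R_dense concrete = L/(kA) = 0.04/(1.5×12.8) = 0.002083 K/W
R_outer film = 1/(h_o·A) = 1/(4.96×12.8) = 0.01575 K/W
R_total = 0.2527 K/W;  Q = ΔT/R_total = 23/0.2527 = 91.01 W
T_interface = T_inner − Q·ΣR(inner→interface) = 20 − 91×0.237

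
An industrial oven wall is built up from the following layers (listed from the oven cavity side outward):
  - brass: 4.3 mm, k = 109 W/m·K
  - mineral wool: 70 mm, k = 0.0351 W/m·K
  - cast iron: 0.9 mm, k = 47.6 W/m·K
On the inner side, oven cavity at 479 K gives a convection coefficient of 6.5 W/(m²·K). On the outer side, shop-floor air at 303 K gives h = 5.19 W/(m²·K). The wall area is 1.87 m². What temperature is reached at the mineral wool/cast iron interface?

T ≈ 317 K

Model the wall as resistances in series:
R_inner film = 1/(h_i·A) = 1/(6.5×1.87) = 0.08227 K/W
R_brass = L/(kA) = 0.0043/(109×1.87) = 2.11×10^-5 K/W
R_mineral wool = L/(kA) = 0.07/(0.0351×1.87) = 1.066 K/W
R_cast iron = L/(kA) = 0.0009/(47.6×1.87) = 1.011×10^-5 K/W
R_outer film = 1/(h_o·A) = 1/(5.19×1.87) = 0.103 K/W
R_total = 1.252 K/W;  Q = ΔT/R_total = 176/1.252 = 140.6 W
T_interface = T_inner − Q·ΣR(inner→interface) = 479 − 141×1.149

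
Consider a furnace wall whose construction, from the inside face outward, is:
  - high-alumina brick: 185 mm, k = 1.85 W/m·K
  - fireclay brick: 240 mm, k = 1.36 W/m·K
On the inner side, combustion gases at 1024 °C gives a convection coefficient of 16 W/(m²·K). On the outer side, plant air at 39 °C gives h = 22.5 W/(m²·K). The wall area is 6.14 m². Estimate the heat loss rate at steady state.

Q ≈ 15800 W

Thermal resistances in series:
R_inner film = 1/(h_i·A) = 1/(16×6.14) = 0.01018 K/W
R_high-alumina brick = L/(kA) = 0.185/(1.85×6.14) = 0.01629 K/W
R_fireclay brick = L/(kA) = 0.24/(1.36×6.14) = 0.02874 K/W
R_outer film = 1/(h_o·A) = 1/(22.5×6.14) = 0.007239 K/W
R_total = 0.06245 K/W
Q = ΔT / R_total = 985 / 0.06245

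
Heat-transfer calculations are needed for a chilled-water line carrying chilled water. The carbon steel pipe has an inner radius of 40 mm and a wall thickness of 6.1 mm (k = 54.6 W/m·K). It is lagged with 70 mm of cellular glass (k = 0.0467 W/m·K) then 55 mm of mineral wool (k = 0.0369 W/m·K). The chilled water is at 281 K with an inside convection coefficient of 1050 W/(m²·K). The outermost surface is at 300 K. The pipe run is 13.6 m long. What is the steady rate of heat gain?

Per-layer cylindrical resistances, series-summed:
R_inner film = 1/(h_i·2πr₁L) = 1/(1050×2π×0.04×13.6) = 2.786×10^-4 K/W
R_carbon steel pipe wall = ln(46.1/40)/(2π×54.6×13.6) = 3.042×10^-5 K/W
R_cellular glass = ln(116.1/46.1)/(2π×0.0467×13.6) = 0.2315 K/W
R_mineral wool = ln(171.1/116.1)/(2π×0.0369×13.6) = 0.123 K/W
R_total = 0.3548 K/W
Q = ΔT/R_total = 19/0.3548

Q ≈ 53.6 W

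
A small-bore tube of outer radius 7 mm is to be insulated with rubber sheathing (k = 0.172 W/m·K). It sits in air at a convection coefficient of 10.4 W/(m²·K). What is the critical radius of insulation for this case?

r_cr ≈ 16.5 mm

For a cylinder r_cr = k/h = 0.172/10.4
r_cr = 16.5 mm; since the bare radius (7 mm) is below r_cr, adding a thin layer of insulation will *increase* heat loss.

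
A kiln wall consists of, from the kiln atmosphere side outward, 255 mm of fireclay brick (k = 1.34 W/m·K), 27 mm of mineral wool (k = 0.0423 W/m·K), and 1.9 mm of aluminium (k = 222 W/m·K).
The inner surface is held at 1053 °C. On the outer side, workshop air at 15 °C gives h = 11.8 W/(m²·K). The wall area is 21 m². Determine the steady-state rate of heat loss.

Using the resistance-network approach (series):
R_fireclay brick = L/(kA) = 0.255/(1.34×21) = 0.009062 K/W
R_mineral wool = L/(kA) = 0.027/(0.0423×21) = 0.0304 K/W
R_aluminium = L/(kA) = 0.0019/(222×21) = 4.076×10^-7 K/W
R_outer film = 1/(h_o·A) = 1/(11.8×21) = 0.004036 K/W
R_total = 0.04349 K/W
Q = ΔT / R_total = 1038 / 0.04349

Q ≈ 23900 W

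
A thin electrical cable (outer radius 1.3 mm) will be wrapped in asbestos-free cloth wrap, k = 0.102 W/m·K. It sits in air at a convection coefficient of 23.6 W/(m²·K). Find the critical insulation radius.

For a cylinder r_cr = k/h = 0.102/23.6
r_cr = 4.32 mm; since the bare radius (1.3 mm) is below r_cr, adding a thin layer of insulation will *increase* heat loss.

r_cr ≈ 4.32 mm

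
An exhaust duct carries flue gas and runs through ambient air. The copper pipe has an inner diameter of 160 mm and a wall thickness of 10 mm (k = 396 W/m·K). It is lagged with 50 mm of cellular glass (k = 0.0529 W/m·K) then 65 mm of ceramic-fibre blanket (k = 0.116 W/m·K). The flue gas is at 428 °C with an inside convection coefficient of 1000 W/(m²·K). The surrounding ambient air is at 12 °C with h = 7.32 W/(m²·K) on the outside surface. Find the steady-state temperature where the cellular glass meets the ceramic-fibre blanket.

Radial resistances (cylindrical: R_cond = ln(r_o/r_i)/(2πkL), R_conv = 1/(h·2πrL)):
R_inner film = 1/(h_i·2πr₁L) = 1/(1000×2π×0.08×1) = 0.001989 K/W
R_copper pipe wall = ln(90/80)/(2π×396×1) = 4.734×10^-5 K/W
R_cellular glass = ln(140/90)/(2π×0.0529×1) = 1.329 K/W
R_ceramic-fibre blanket = ln(205/140)/(2π×0.116×1) = 0.5232 K/W
R_outer film = 1/(h_o·2πr_oL) = 1/(7.32×2π×0.205×1) = 0.1061 K/W
R_total = 1.961 K/W
Q = ΔT/R_total = 416/1.961
Q = 212 W/m
T_interface = T_inner − Q·ΣR(inner→interface) = 428 − 212×1.331

T ≈ 146 °C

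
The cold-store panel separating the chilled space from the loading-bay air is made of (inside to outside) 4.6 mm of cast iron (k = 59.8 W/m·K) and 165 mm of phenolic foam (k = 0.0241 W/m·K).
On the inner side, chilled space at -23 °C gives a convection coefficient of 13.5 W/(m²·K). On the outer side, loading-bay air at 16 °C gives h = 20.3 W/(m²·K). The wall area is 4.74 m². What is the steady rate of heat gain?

Q ≈ 26.5 W

Treating each layer as a thermal resistance in series:
R_inner film = 1/(h_i·A) = 1/(13.5×4.74) = 0.01563 K/W
R_cast iron = L/(kA) = 0.0046/(59.8×4.74) = 1.623×10^-5 K/W
R_phenolic foam = L/(kA) = 0.165/(0.0241×4.74) = 1.444 K/W
R_outer film = 1/(h_o·A) = 1/(20.3×4.74) = 0.01039 K/W
R_total = 1.47 K/W
Q = ΔT / R_total = 39 / 1.47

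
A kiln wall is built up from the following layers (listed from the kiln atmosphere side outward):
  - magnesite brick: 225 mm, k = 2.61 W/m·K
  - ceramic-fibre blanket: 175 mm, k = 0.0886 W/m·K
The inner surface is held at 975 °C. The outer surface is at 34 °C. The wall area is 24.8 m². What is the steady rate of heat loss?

Treating each layer as a thermal resistance in series:
R_magnesite brick = L/(kA) = 0.225/(2.61×24.8) = 0.003476 K/W
R_ceramic-fibre blanket = L/(kA) = 0.175/(0.0886×24.8) = 0.07964 K/W
R_total = 0.08312 K/W
Q = ΔT / R_total = 941 / 0.08312

Q ≈ 11300 W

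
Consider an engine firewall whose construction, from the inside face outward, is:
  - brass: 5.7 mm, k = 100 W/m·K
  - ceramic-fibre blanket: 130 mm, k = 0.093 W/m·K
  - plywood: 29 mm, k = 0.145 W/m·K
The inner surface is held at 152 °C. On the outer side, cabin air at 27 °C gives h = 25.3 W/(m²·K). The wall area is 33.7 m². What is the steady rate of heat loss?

Q ≈ 2570 W

Using the resistance-network approach (series):
R_brass = L/(kA) = 0.0057/(100×33.7) = 1.691×10^-6 K/W
R_ceramic-fibre blanket = L/(kA) = 0.13/(0.093×33.7) = 0.04148 K/W
R_plywood = L/(kA) = 0.029/(0.145×33.7) = 0.005935 K/W
R_outer film = 1/(h_o·A) = 1/(25.3×33.7) = 0.001173 K/W
R_total = 0.04859 K/W
Q = ΔT / R_total = 125 / 0.04859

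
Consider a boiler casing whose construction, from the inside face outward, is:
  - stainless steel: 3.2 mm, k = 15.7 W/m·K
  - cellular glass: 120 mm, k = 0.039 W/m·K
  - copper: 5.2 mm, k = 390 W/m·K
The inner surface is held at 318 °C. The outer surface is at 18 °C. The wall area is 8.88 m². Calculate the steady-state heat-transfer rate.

Series thermal resistances:
R_stainless steel = L/(kA) = 0.0032/(15.7×8.88) = 2.295×10^-5 K/W
R_cellular glass = L/(kA) = 0.12/(0.039×8.88) = 0.3465 K/W
R_copper = L/(kA) = 0.0052/(390×8.88) = 1.502×10^-6 K/W
R_total = 0.3465 K/W
Q = ΔT / R_total = 300 / 0.3465

Q ≈ 866 W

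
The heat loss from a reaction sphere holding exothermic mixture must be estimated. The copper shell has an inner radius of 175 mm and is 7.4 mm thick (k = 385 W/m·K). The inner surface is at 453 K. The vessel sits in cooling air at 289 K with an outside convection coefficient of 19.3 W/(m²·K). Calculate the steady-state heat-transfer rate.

Radial (spherical) resistances in series:
R_copper shell = (1/0.175 − 1/0.1824)/(4π×385) = 4.792×10^-5 K/W
R_outer film = 1/(h·4πr_o²) = 1/(19.3×4π×0.1824²) = 0.1239 K/W
R_total = 0.124 K/W
Q = ΔT/R_total = 164/0.124

Q ≈ 1320 W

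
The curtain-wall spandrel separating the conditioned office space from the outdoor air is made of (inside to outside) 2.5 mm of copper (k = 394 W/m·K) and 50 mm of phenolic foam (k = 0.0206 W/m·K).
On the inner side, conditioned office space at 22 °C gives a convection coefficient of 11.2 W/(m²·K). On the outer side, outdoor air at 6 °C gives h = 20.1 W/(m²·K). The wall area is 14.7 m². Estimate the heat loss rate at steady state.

Series thermal resistances:
R_inner film = 1/(h_i·A) = 1/(11.2×14.7) = 0.006074 K/W
R_copper = L/(kA) = 0.0025/(394×14.7) = 4.316×10^-7 K/W
R_phenolic foam = L/(kA) = 0.05/(0.0206×14.7) = 0.1651 K/W
R_outer film = 1/(h_o·A) = 1/(20.1×14.7) = 0.003384 K/W
R_total = 0.1746 K/W
Q = ΔT / R_total = 16 / 0.1746

Q ≈ 91.7 W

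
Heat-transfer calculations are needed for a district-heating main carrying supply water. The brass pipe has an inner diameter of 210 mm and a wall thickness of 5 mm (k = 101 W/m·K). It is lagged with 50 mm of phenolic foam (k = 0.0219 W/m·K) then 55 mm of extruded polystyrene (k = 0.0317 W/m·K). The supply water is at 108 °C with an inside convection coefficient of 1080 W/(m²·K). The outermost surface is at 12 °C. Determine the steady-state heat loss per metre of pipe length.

q′ ≈ 22.8 W/m

Cylindrical conduction, so R = ln(r₂/r₁)/(2πkL) per layer, in series:
R_inner film = 1/(h_i·2πr₁L) = 1/(1080×2π×0.105×1) = 0.001403 K/W
R_brass pipe wall = ln(110/105)/(2π×101×1) = 7.331×10^-5 K/W
R_phenolic foam = ln(160/110)/(2π×0.0219×1) = 2.723 K/W
R_extruded polystyrene = ln(215/160)/(2π×0.0317×1) = 1.483 K/W
R_total = 4.208 K/W
Q = ΔT/R_total = 96/4.208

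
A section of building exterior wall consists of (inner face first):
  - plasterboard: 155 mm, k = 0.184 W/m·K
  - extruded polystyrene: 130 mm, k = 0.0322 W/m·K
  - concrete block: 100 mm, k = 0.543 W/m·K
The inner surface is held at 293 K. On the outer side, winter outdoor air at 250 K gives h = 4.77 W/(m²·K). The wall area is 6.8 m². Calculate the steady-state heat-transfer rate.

Q ≈ 55.4 W

Model the wall as resistances in series:
R_plasterboard = L/(kA) = 0.155/(0.184×6.8) = 0.1239 K/W
R_extruded polystyrene = L/(kA) = 0.13/(0.0322×6.8) = 0.5937 K/W
R_concrete block = L/(kA) = 0.1/(0.543×6.8) = 0.02708 K/W
R_outer film = 1/(h_o·A) = 1/(4.77×6.8) = 0.03083 K/W
R_total = 0.7755 K/W
Q = ΔT / R_total = 43 / 0.7755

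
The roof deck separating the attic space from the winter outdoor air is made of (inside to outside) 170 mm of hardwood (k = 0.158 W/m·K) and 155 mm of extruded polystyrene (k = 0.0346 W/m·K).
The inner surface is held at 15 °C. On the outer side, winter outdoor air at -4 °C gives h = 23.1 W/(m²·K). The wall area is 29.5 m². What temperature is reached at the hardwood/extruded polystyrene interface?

T ≈ 11.3 °C

Treating each layer as a thermal resistance in series:
R_hardwood = L/(kA) = 0.17/(0.158×29.5) = 0.03647 K/W
R_extruded polystyrene = L/(kA) = 0.155/(0.0346×29.5) = 0.1519 K/W
R_outer film = 1/(h_o·A) = 1/(23.1×29.5) = 0.001467 K/W
R_total = 0.1898 K/W;  Q = ΔT/R_total = 19/0.1898 = 100.1 W
T_interface = T_inner − Q·ΣR(inner→interface) = 15 − 100×0.03647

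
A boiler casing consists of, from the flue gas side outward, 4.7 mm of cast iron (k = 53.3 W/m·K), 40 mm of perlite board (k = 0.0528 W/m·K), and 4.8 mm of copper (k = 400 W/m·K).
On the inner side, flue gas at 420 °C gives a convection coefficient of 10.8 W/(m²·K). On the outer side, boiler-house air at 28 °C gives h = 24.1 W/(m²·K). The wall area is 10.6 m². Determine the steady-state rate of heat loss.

Treating each layer as a thermal resistance in series:
R_inner film = 1/(h_i·A) = 1/(10.8×10.6) = 0.008735 K/W
R_cast iron = L/(kA) = 0.0047/(53.3×10.6) = 8.319×10^-6 K/W
R_perlite board = L/(kA) = 0.04/(0.0528×10.6) = 0.07147 K/W
R_copper = L/(kA) = 0.0048/(400×10.6) = 1.132×10^-6 K/W
R_outer film = 1/(h_o·A) = 1/(24.1×10.6) = 0.003915 K/W
R_total = 0.08413 K/W
Q = ΔT / R_total = 392 / 0.08413

Q ≈ 4660 W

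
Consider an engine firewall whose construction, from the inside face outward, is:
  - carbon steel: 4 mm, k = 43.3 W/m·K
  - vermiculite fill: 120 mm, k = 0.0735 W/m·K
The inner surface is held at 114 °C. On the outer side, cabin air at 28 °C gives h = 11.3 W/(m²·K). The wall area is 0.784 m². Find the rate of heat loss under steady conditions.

Series thermal resistances:
R_carbon steel = L/(kA) = 0.004/(43.3×0.784) = 1.178×10^-4 K/W
R_vermiculite fill = L/(kA) = 0.12/(0.0735×0.784) = 2.082 K/W
R_outer film = 1/(h_o·A) = 1/(11.3×0.784) = 0.1129 K/W
R_total = 2.195 K/W
Q = ΔT / R_total = 86 / 2.195

Q ≈ 39.2 W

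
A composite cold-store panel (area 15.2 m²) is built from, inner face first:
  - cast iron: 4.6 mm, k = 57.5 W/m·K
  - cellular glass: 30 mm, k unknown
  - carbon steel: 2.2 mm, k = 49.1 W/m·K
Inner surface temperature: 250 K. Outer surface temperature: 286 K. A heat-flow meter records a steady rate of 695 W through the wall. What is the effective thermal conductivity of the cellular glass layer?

Using the resistance-network approach (series):
R_cast iron = L/(kA) = 0.0046/(57.5×15.2) = 5.263×10^-6 K/W
R_carbon steel = L/(kA) = 0.0022/(49.1×15.2) = 2.948×10^-6 K/W
Sum of known resistances R_other = 8.211×10^-6 K/W
Total R = ΔT/Q = 36/695 = 0.0518 K/W
R_cellular glass = R_total − R_other = 0.05179 K/W
k = L/(R·A) = 0.03/(0.05179×15.2)

k ≈ 0.0381 W/(m·K)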